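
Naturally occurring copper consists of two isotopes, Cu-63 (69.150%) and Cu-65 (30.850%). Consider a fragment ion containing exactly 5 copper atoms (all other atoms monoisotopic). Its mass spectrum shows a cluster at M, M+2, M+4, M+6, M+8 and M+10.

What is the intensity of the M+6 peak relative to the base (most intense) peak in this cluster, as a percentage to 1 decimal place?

Term probabilities: M 0.1581, M+2 0.3527, M+4 0.3147, M+6 0.1404, M+8 0.0313, M+10 0.0028. Base peak = M+2.
P(M+2) = C(5,1) × 0.69150^4 × 0.30850^1 = 5 × 0.2286487 × 0.3085 = 0.352691 (base)
P(M+6) = C(5,3) × 0.69150^2 × 0.30850^3 = 10 × 0.47817225 × 0.02936064 = 0.140394
Relative intensity = 0.140394 / 0.352691 × 100 = 39.8

39.8%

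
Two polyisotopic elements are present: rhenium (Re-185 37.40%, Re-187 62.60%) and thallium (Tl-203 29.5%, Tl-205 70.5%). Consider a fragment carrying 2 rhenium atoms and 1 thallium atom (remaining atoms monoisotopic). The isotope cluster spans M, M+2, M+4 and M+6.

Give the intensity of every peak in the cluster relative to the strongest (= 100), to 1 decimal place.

9.3 : 53.1 : 100.0 : 62.0

Rhenium pattern (n=2): 0.139876 : 0.468248 : 0.391876
Thallium pattern (n=1): 0.2950 : 0.7050
Convolve the two distributions (both contribute in 2-u steps):
  M: 0.139876×0.2950 = 0.041263
  M+2: 0.139876×0.7050 + 0.468248×0.2950 = 0.236746
  M+4: 0.468248×0.7050 + 0.391876×0.2950 = 0.445718
  M+6: 0.391876×0.7050 = 0.276273
Scale to base peak (0.445718) = 100: 9.3 : 53.1 : 100.0 : 62.0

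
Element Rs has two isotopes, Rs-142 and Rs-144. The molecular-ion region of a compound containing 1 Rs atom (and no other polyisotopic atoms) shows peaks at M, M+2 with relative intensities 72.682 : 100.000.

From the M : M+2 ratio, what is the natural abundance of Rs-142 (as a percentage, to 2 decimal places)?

If p is the fraction of Rs that is Rs-142, then I(M+2)/I(M) = [C(1,1)·p^0·(1−p)] / p^1 = 1·(1−p)/p = 100.000/72.682 = 1.3759
(1−p)/p = 1.3759/1 = 1.3759  ⇒  p = 1/(1 + 1.3759) = 0.4209
Rs-142: 42.09%, Rs-144: 57.91%.

42.09%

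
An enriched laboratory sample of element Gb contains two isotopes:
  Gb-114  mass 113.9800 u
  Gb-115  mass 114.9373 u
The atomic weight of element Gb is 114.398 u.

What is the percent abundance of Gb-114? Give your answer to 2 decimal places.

56.34%

Writing the weighted mean with unknown fraction x of Gb-114:
113.9800·x + 114.9373·(1 − x) = 114.398
(113.9800 − 114.9373)·x = 114.398 − 114.9373
x = -0.5393 / -0.9573 = 0.56336 → 56.34% Gb-114, 43.66% Gb-115.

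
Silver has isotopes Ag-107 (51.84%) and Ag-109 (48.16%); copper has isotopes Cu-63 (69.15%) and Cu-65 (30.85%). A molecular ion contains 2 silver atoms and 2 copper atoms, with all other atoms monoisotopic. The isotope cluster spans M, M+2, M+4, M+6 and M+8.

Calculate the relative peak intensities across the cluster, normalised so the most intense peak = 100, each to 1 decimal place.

Silver pattern (n=2): 0.26873856 : 0.49932288 : 0.23193856
Copper pattern (n=2): 0.47817225 : 0.4266555 : 0.09517225
Convolve the two distributions (both contribute in 2-u steps):
  M: 0.26873856×0.47817225 = 0.128503
  M+2: 0.26873856×0.4266555 + 0.49932288×0.47817225 = 0.353421
  M+4: 0.26873856×0.09517225 + 0.49932288×0.4266555 + 0.23193856×0.47817225 = 0.349522
  M+6: 0.49932288×0.09517225 + 0.23193856×0.4266555 = 0.146480
  M+8: 0.23193856×0.09517225 = 0.022074
Scale to base peak (0.353421) = 100: 36.4 : 100.0 : 98.9 : 41.4 : 6.2

36.4 : 100.0 : 98.9 : 41.4 : 6.2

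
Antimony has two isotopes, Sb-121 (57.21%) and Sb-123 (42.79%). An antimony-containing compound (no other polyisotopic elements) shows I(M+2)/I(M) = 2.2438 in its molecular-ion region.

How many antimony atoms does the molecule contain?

3

The M+2/M ratio from n Sb atoms is n · q/p = n · 0.4279/0.5721.
n = 2.2438 × 0.5721/0.4279 = 3.00 ≈ 3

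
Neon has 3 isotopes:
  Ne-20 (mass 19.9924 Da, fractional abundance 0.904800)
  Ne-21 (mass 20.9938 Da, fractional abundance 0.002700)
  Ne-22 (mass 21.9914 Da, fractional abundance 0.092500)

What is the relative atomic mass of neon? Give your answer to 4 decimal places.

20.1800 Da

Average mass = Σ (abundance × isotope mass) = 0.904800 × 19.9924 + 0.002700 × 20.9938 + 0.092500 × 21.9914
= 18.08912 + 0.05668 + 2.03420 = 20.18000 Da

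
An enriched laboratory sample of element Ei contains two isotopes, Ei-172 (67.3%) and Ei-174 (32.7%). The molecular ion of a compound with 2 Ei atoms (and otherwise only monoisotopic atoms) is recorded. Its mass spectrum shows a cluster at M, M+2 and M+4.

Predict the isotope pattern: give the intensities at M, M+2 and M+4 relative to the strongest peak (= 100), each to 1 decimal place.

The 2 Ei atoms are independent, so intensities follow the terms of (0.673 + 0.327)^2.
P(M) = 0.673^2 = 0.452929
P(M+2) = 2 × 0.673^1 × 0.327^1 = 0.440142
P(M+4) = 0.327^2 = 0.106929
The M peak is largest (0.452929); scaling to 100 gives 100.0 : 97.2 : 23.6.

100.0 : 97.2 : 23.6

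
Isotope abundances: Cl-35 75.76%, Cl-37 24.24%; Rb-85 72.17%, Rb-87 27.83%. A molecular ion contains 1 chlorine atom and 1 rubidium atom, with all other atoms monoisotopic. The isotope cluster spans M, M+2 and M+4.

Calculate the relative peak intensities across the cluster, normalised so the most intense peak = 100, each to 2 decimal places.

Chlorine pattern (n=1): 0.7576 : 0.2424
Rubidium pattern (n=1): 0.7217 : 0.2783
Convolve the two distributions (both contribute in 2-u steps):
  M: 0.7576×0.7217 = 0.546760
  M+2: 0.7576×0.2783 + 0.2424×0.7217 = 0.385780
  M+4: 0.2424×0.2783 = 0.067460
Scale to base peak (0.546760) = 100: 100.00 : 70.56 : 12.34

100.00 : 70.56 : 12.34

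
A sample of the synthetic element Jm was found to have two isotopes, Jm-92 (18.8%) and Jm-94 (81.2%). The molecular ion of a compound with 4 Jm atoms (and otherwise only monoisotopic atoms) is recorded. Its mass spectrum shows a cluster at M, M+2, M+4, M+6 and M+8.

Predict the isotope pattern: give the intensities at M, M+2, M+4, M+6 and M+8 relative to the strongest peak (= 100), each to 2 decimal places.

0.29 : 4.96 : 32.16 : 92.61 : 100.00

The 4 Jm atoms are independent, so intensities follow the terms of (0.188 + 0.812)^4.
P(M) = 0.188^4 = 0.001249
P(M+2) = 4 × 0.188^3 × 0.812^1 = 0.021582
P(M+4) = 6 × 0.188^2 × 0.812^2 = 0.139823
P(M+6) = 4 × 0.188^1 × 0.812^3 = 0.402611
P(M+8) = 0.812^4 = 0.434735
The M+8 peak is largest (0.434735); scaling to 100 gives 0.29 : 4.96 : 32.16 : 92.61 : 100.00.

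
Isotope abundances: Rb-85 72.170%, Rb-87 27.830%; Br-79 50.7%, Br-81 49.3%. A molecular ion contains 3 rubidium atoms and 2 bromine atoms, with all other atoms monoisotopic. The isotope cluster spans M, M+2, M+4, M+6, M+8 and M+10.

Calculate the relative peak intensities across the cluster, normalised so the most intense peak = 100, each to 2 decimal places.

Rubidium pattern (n=3): 0.37589809 : 0.43485841 : 0.16768892 : 0.02155458
Bromine pattern (n=2): 0.257049 : 0.499902 : 0.243049
Convolve the two distributions (both contribute in 2-u steps):
  M: 0.37589809×0.257049 = 0.096624
  M+2: 0.37589809×0.499902 + 0.43485841×0.257049 = 0.299692
  M+4: 0.37589809×0.243049 + 0.43485841×0.499902 + 0.16768892×0.257049 = 0.351853
  M+6: 0.43485841×0.243049 + 0.16768892×0.499902 + 0.02155458×0.257049 = 0.195061
  M+8: 0.16768892×0.243049 + 0.02155458×0.499902 = 0.051532
  M+10: 0.02155458×0.243049 = 0.005239
Scale to base peak (0.351853) = 100: 27.46 : 85.18 : 100.00 : 55.44 : 14.65 : 1.49

27.46 : 85.18 : 100.00 : 55.44 : 14.65 : 1.49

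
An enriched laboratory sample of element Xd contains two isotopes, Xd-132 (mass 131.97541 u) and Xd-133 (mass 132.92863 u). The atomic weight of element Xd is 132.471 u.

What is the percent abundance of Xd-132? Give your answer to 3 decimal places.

48.009%

With x = fraction of Xd-132 (so Xd-133 is 1 − x):
131.97541·x + 132.92863·(1 − x) = 132.471
(131.97541 − 132.92863)·x = 132.471 − 132.92863
x = -0.45763 / -0.95322 = 0.48009 → 48.009% Xd-132, 51.991% Xd-133.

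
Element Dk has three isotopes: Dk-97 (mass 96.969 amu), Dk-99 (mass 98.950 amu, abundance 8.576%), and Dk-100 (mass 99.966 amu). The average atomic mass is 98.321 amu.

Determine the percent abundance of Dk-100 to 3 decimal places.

39.443%

The remaining 91.424% is split between Dk-97 (fraction x) and Dk-100 (fraction 0.91424 − x).
Substituting: 96.969x + 99.966(0.91424 − x) = 89.835048
(96.969 − 99.966)x = -1.55786784  ⇒  x = 0.51981, y = 0.39443
Dk-97: 51.981%, Dk-100: 39.443%.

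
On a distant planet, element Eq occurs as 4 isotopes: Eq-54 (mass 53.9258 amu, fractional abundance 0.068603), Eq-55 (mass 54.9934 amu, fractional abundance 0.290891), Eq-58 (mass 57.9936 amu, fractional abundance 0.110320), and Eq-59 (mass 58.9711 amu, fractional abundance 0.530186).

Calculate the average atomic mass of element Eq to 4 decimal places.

57.3601 amu

Weight each isotope mass by its fractional abundance: 0.068603 × 53.9258 + 0.290891 × 54.9934 + 0.110320 × 57.9936 + 0.530186 × 58.9711
= 3.69947 + 15.99709 + 6.39785 + 31.26565 = 57.36006 amu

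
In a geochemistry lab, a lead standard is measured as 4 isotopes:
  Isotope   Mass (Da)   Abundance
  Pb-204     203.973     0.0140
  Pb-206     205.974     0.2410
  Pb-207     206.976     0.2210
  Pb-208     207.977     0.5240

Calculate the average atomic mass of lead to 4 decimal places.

207.2170 Da

Weight each isotope mass by its fractional abundance: 0.0140 × 203.973 + 0.2410 × 205.974 + 0.2210 × 206.976 + 0.5240 × 207.977
= 2.85562 + 49.63973 + 45.74170 + 108.97995 = 207.21700 Da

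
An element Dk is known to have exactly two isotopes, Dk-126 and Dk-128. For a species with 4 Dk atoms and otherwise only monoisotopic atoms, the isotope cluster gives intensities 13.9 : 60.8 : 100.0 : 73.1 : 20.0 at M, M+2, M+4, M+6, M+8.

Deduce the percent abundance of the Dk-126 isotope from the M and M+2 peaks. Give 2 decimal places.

If p is the fraction of Dk that is Dk-126, then I(M+2)/I(M) = [C(4,1)·p^3·(1−p)] / p^4 = 4·(1−p)/p = 60.8/13.9 = 4.3741
(1−p)/p = 4.3741/4 = 1.0935  ⇒  p = 1/(1 + 1.0935) = 0.4777
Dk-126: 47.77%, Dk-128: 52.23%.

47.77%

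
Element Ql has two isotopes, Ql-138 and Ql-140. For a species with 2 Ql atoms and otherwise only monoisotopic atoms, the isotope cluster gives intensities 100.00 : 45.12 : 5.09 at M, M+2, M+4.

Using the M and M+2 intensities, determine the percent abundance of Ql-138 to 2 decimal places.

81.59%

Write p for the Ql-138 fraction. I(M+2)/I(M) = [C(2,1)·p^1·(1−p)] / p^2 = 2·(1−p)/p = 45.12/100.00 = 0.4512
(1−p)/p = 0.4512/2 = 0.2256  ⇒  p = 1/(1 + 0.2256) = 0.8159
Ql-138: 81.59%, Ql-140: 18.41%.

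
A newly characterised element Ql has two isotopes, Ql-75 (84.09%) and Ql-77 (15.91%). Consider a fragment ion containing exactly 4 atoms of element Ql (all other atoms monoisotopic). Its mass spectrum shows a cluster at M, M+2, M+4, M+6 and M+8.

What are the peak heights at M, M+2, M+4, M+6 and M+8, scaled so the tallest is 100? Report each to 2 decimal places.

The 4 Ql atoms are independent, so intensities follow the terms of (0.8409 + 0.1591)^4.
P(M) = 0.8409^4 = 0.500009
P(M+2) = 4 × 0.8409^3 × 0.1591^1 = 0.378411
P(M+4) = 6 × 0.8409^2 × 0.1591^2 = 0.107394
P(M+6) = 4 × 0.8409^1 × 0.1591^3 = 0.013546
P(M+8) = 0.1591^4 = 0.000641
The M peak is largest (0.500009); scaling to 100 gives 100.00 : 75.68 : 21.48 : 2.71 : 0.13.

100.00 : 75.68 : 21.48 : 2.71 : 0.13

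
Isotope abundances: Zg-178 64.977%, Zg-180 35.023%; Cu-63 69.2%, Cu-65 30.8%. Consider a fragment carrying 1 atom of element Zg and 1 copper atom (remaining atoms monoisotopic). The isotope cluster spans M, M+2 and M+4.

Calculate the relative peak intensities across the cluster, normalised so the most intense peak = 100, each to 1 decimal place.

Element Zg pattern (n=1): 0.64977 : 0.35023
Copper pattern (n=1): 0.6920 : 0.3080
Convolve the two distributions (both contribute in 2-u steps):
  M: 0.64977×0.6920 = 0.449641
  M+2: 0.64977×0.3080 + 0.35023×0.6920 = 0.442488
  M+4: 0.35023×0.3080 = 0.107871
Scale to base peak (0.449641) = 100: 100.0 : 98.4 : 24.0

100.0 : 98.4 : 24.0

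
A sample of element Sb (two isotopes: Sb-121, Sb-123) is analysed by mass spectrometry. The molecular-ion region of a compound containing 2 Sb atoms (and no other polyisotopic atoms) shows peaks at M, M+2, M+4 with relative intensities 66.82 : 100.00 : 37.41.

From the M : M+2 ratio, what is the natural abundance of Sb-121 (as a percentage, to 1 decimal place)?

If p is the fraction of Sb that is Sb-121, then I(M+2)/I(M) = [C(2,1)·p^1·(1−p)] / p^2 = 2·(1−p)/p = 100.00/66.82 = 1.4966
(1−p)/p = 1.4966/2 = 0.7483  ⇒  p = 1/(1 + 0.7483) = 0.5720
Sb-121: 57.2%, Sb-123: 42.8%.

57.2%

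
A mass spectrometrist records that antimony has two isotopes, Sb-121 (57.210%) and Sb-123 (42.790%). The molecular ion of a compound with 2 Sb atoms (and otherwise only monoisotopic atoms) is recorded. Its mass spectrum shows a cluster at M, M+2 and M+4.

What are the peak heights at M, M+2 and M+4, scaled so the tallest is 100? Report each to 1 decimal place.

66.8 : 100.0 : 37.4

Expanding (0.57210 + 0.42790)^2:
P(M) = 0.57210^2 = 0.327298
P(M+2) = 2 × 0.57210^1 × 0.42790^1 = 0.489603
P(M+4) = 0.42790^2 = 0.183098
The M+2 peak is largest (0.489603); scaling to 100 gives 66.8 : 100.0 : 37.4.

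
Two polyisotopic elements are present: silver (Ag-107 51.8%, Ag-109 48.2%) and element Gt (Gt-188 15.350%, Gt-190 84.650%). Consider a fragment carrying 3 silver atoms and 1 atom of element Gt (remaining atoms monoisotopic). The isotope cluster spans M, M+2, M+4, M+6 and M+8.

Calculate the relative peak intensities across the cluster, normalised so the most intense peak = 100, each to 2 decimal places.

5.56 : 46.17 : 100.00 : 84.09 : 24.69

Silver pattern (n=3): 0.13899183 : 0.3879965 : 0.3610315 : 0.11198017
Element Gt pattern (n=1): 0.1535 : 0.8465
Convolve the two distributions (both contribute in 2-u steps):
  M: 0.13899183×0.1535 = 0.021335
  M+2: 0.13899183×0.8465 + 0.3879965×0.1535 = 0.177214
  M+4: 0.3879965×0.8465 + 0.3610315×0.1535 = 0.383857
  M+6: 0.3610315×0.8465 + 0.11198017×0.1535 = 0.322802
  M+8: 0.11198017×0.8465 = 0.094791
Scale to base peak (0.383857) = 100: 5.56 : 46.17 : 100.00 : 84.09 : 24.69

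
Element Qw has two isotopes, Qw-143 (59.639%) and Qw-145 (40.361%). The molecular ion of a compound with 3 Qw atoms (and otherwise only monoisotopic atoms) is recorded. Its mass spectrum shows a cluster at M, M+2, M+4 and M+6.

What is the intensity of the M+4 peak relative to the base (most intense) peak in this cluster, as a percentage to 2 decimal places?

67.68%

Binomial terms of (0.59639 + 0.40361)^3: M 0.2121, M+2 0.4307, M+4 0.2915, M+6 0.0657 → M+2 is the base peak.
P(M+2) = C(3,1) × 0.59639^2 × 0.40361^1 = 3 × 0.35568103 × 0.40361 = 0.430669 (base)
P(M+4) = C(3,2) × 0.59639^1 × 0.40361^2 = 3 × 0.59639 × 0.16290103 = 0.291458
Relative intensity = 0.291458 / 0.430669 × 100 = 67.68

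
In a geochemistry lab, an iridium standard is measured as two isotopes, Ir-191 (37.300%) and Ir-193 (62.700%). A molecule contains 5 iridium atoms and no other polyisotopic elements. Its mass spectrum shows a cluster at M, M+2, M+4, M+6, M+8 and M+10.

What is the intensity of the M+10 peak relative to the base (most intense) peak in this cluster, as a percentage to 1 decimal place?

Binomial terms of (0.37300 + 0.62700)^5: M 0.0072, M+2 0.0607, M+4 0.2040, M+6 0.3429, M+8 0.2882, M+10 0.0969 → M+6 is the base peak.
P(M+6) = C(5,3) × 0.37300^2 × 0.62700^3 = 10 × 0.139129 × 0.24649188 = 0.342942 (base)
P(M+10) = C(5,5) × 0.37300^0 × 0.62700^5 = 1 × 1.0000 × 0.09690311 = 0.096903
Relative intensity = 0.096903 / 0.342942 × 100 = 28.3

28.3%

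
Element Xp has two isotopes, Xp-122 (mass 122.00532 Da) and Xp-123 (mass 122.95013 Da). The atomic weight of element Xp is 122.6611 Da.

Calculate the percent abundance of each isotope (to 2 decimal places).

Writing the weighted mean with unknown fraction x of Xp-122:
122.00532·x + 122.95013·(1 − x) = 122.6611
(122.00532 − 122.95013)·x = 122.6611 − 122.95013
x = -0.28903 / -0.94481 = 0.30591 → 30.59% Xp-122, 69.41% Xp-123.

Xp-122: 30.59%, Xp-123: 69.41%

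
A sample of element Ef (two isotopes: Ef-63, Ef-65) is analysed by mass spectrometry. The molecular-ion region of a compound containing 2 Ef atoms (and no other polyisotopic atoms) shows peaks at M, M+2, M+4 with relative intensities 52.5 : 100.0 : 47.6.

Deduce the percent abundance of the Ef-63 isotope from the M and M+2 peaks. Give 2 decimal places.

Write p for the Ef-63 fraction. I(M+2)/I(M) = [C(2,1)·p^1·(1−p)] / p^2 = 2·(1−p)/p = 100.0/52.5 = 1.9048
(1−p)/p = 1.9048/2 = 0.9524  ⇒  p = 1/(1 + 0.9524) = 0.5122
Ef-63: 51.22%, Ef-65: 48.78%.

51.22%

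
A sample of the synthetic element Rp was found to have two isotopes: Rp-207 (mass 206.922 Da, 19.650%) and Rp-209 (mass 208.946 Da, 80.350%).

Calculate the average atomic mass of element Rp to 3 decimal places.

Average mass = Σ (abundance × isotope mass) = 0.19650 × 206.922 + 0.80350 × 208.946
= 40.6602 + 167.8881 = 208.5483 Da

208.548 Da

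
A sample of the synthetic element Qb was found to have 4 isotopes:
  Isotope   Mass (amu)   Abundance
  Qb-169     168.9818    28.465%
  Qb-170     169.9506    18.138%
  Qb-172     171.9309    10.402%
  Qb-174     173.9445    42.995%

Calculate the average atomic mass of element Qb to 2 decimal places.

The abundance-weighted mean is 0.28465 × 168.9818 + 0.18138 × 169.9506 + 0.10402 × 171.9309 + 0.42995 × 173.9445
= 48.10067 + 30.82564 + 17.88425 + 74.78744 = 171.59800 amu

171.60 amu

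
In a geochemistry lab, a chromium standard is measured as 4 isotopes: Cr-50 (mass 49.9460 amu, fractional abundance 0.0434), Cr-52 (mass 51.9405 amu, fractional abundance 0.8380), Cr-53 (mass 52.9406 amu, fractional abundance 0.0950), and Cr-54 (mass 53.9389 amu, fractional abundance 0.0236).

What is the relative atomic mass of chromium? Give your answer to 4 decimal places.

51.9961 amu

Average mass = Σ (abundance × isotope mass) = 0.0434 × 49.9460 + 0.8380 × 51.9405 + 0.0950 × 52.9406 + 0.0236 × 53.9389
= 2.16766 + 43.52614 + 5.02936 + 1.27296 = 51.99612 amu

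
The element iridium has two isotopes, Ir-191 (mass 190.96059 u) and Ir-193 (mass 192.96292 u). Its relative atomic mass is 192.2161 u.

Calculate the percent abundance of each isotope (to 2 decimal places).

Let x be the fractional abundance of Ir-191; then Ir-193 has abundance 1 − x.
190.96059·x + 192.96292·(1 − x) = 192.2161
(190.96059 − 192.96292)·x = 192.2161 − 192.96292
x = -0.74682 / -2.00233 = 0.37298 → 37.30% Ir-191, 62.70% Ir-193.

Ir-191: 37.30%, Ir-193: 62.70%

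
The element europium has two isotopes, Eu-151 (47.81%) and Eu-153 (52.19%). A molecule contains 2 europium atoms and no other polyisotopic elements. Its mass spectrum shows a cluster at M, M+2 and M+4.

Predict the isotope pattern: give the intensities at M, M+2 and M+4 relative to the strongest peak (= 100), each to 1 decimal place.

The 2 Eu atoms are independent, so intensities follow the terms of (0.4781 + 0.5219)^2.
P(M) = 0.4781^2 = 0.228580
P(M+2) = 2 × 0.4781^1 × 0.5219^1 = 0.499041
P(M+4) = 0.5219^2 = 0.272380
The M+2 peak is largest (0.499041); scaling to 100 gives 45.8 : 100.0 : 54.6.

45.8 : 100.0 : 54.6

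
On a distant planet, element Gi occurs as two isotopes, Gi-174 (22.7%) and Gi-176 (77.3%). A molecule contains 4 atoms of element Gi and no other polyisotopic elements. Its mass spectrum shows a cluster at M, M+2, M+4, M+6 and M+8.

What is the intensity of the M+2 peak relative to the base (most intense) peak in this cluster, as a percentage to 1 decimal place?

8.6%

Term probabilities: M 0.0027, M+2 0.0362, M+4 0.1847, M+6 0.4194, M+8 0.3570. Base peak = M+6.
P(M+6) = C(4,3) × 0.227^1 × 0.773^3 = 4 × 0.2270 × 0.46188992 = 0.419396 (base)
P(M+2) = C(4,1) × 0.227^3 × 0.773^1 = 4 × 0.01169708 × 0.7730 = 0.036167
Relative intensity = 0.036167 / 0.419396 × 100 = 8.6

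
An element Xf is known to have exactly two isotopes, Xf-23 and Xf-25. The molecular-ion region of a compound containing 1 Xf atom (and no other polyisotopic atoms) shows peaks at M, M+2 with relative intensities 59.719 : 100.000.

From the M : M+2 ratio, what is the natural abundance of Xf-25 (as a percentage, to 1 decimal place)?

Let p = fractional abundance of Xf-23. I(M+2)/I(M) = [C(1,1)·p^0·(1−p)] / p^1 = 1·(1−p)/p = 100.000/59.719 = 1.6745
(1−p)/p = 1.6745/1 = 1.6745  ⇒  p = 1/(1 + 1.6745) = 0.3739
Xf-23: 37.4%, Xf-25: 62.6%.

62.6%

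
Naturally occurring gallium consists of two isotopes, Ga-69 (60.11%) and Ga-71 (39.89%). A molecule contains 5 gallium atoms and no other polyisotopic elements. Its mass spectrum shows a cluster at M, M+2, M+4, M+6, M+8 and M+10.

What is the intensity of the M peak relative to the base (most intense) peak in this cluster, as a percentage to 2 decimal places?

22.71%

Term probabilities: M 0.0785, M+2 0.2604, M+4 0.3456, M+6 0.2293, M+8 0.0761, M+10 0.0101. Base peak = M+4.
P(M+4) = C(5,2) × 0.6011^3 × 0.3989^2 = 10 × 0.21719018 × 0.15912121 = 0.345596 (base)
P(M) = C(5,0) × 0.6011^5 × 0.3989^0 = 1 × 0.07847542 × 1.0000 = 0.078475
Relative intensity = 0.078475 / 0.345596 × 100 = 22.71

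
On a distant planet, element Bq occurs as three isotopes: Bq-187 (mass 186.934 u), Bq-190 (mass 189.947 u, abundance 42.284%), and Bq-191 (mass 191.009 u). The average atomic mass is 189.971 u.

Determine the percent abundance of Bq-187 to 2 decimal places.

Let x and y be the fractions of Bq-187 and Bq-191. Then x + y = 1 − 0.42284 = 0.57716 and 186.934x + 191.009y = 189.971 − 0.42284×189.947 = 109.65381052.
Substituting: 186.934x + 191.009(0.57716 − x) = 109.65381052
(186.934 − 191.009)x = -0.58894392  ⇒  x = 0.14453, y = 0.43263
Bq-187: 14.45%, Bq-191: 43.26%.

14.45%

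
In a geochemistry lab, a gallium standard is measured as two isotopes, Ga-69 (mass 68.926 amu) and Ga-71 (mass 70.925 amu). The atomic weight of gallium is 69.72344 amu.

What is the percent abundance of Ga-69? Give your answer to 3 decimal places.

60.108%

With x = fraction of Ga-69 (so Ga-71 is 1 − x):
68.926·x + 70.925·(1 − x) = 69.72344
(68.926 − 70.925)·x = 69.72344 − 70.925
x = -1.20156 / -1.999 = 0.60108 → 60.108% Ga-69, 39.892% Ga-71.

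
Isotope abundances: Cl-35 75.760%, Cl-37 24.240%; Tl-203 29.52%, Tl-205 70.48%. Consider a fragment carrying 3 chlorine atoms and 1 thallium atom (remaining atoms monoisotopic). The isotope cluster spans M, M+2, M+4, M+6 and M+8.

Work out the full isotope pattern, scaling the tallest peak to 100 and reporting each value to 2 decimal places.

29.87 : 100.00 : 77.64 : 22.88 : 2.34

Chlorine pattern (n=3): 0.4348304 : 0.41738208 : 0.13354464 : 0.01424288
Thallium pattern (n=1): 0.2952 : 0.7048
Convolve the two distributions (both contribute in 2-u steps):
  M: 0.4348304×0.2952 = 0.128362
  M+2: 0.4348304×0.7048 + 0.41738208×0.2952 = 0.429680
  M+4: 0.41738208×0.7048 + 0.13354464×0.2952 = 0.333593
  M+6: 0.13354464×0.7048 + 0.01424288×0.2952 = 0.098327
  M+8: 0.01424288×0.7048 = 0.010038
Scale to base peak (0.429680) = 100: 29.87 : 100.00 : 77.64 : 22.88 : 2.34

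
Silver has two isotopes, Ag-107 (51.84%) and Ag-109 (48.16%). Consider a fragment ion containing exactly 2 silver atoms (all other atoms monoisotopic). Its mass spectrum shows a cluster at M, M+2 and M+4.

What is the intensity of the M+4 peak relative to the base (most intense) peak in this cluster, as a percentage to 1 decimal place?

Binomial terms of (0.5184 + 0.4816)^2: M 0.2687, M+2 0.4993, M+4 0.2319 → M+2 is the base peak.
P(M+2) = C(2,1) × 0.5184^1 × 0.4816^1 = 2 × 0.5184 × 0.4816 = 0.499323 (base)
P(M+4) = C(2,2) × 0.5184^0 × 0.4816^2 = 1 × 1.0000 × 0.23193856 = 0.231939
Relative intensity = 0.231939 / 0.499323 × 100 = 46.5

46.5%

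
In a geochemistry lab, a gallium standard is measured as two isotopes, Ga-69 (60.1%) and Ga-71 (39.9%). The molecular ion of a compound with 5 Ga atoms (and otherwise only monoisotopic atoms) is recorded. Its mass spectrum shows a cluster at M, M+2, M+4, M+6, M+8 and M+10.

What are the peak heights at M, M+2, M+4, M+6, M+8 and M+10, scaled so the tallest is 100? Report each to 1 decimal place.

Each Ga atom is independently Ga-69 (p = 0.601) or Ga-71 (q = 0.399); the cluster is the binomial expansion (p + q)^5.
P(M) = 0.601^5 = 0.078410
P(M+2) = 5 × 0.601^4 × 0.399^1 = 0.260280
P(M+4) = 10 × 0.601^3 × 0.399^2 = 0.345596
P(M+6) = 10 × 0.601^2 × 0.399^3 = 0.229439
P(M+8) = 5 × 0.601^1 × 0.399^4 = 0.076162
P(M+10) = 0.399^5 = 0.010113
The M+4 peak is largest (0.345596); scaling to 100 gives 22.7 : 75.3 : 100.0 : 66.4 : 22.0 : 2.9.

22.7 : 75.3 : 100.0 : 66.4 : 22.0 : 2.9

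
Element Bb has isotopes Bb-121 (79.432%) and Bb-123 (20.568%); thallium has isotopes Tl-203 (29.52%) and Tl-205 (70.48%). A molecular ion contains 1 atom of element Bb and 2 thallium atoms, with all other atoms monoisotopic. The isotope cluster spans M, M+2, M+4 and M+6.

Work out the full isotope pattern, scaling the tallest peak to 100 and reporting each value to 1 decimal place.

14.4 : 72.6 : 100.0 : 21.3

Element Bb pattern (n=1): 0.79432 : 0.20568
Thallium pattern (n=2): 0.08714304 : 0.41611392 : 0.49674304
Convolve the two distributions (both contribute in 2-u steps):
  M: 0.79432×0.08714304 = 0.069219
  M+2: 0.79432×0.41611392 + 0.20568×0.08714304 = 0.348451
  M+4: 0.79432×0.49674304 + 0.20568×0.41611392 = 0.480159
  M+6: 0.20568×0.49674304 = 0.102170
Scale to base peak (0.480159) = 100: 14.4 : 72.6 : 100.0 : 21.3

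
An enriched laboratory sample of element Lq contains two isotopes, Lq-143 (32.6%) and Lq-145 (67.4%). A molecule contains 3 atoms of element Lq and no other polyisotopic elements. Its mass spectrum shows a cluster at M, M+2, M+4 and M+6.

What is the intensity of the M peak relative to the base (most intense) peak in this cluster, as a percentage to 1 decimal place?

7.8%

(0.326 + 0.674)^3 gives M 0.0346, M+2 0.2149, M+4 0.4443, M+6 0.3062; the largest is M+4.
P(M+4) = C(3,2) × 0.326^1 × 0.674^2 = 3 × 0.3260 × 0.454276 = 0.444282 (base)
P(M) = C(3,0) × 0.326^3 × 0.674^0 = 1 × 0.03464598 × 1.0000 = 0.034646
Relative intensity = 0.034646 / 0.444282 × 100 = 7.8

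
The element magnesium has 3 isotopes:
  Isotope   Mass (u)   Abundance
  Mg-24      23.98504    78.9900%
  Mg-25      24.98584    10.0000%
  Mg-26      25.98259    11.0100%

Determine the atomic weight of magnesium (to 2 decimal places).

Weight each isotope mass by its fractional abundance: 0.789900 × 23.98504 + 0.100000 × 24.98584 + 0.110100 × 25.98259
= 18.945783 + 2.498584 + 2.860683 = 24.305050 u

24.31 u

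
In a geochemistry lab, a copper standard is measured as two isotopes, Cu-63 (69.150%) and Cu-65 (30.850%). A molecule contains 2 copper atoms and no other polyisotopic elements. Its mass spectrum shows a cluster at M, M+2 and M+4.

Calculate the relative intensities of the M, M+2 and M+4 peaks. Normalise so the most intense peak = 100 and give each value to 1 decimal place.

Each Cu atom is independently Cu-63 (p = 0.69150) or Cu-65 (q = 0.30850); the cluster is the binomial expansion (p + q)^2.
P(M) = 0.69150^2 = 0.478172
P(M+2) = 2 × 0.69150^1 × 0.30850^1 = 0.426656
P(M+4) = 0.30850^2 = 0.095172
The M peak is largest (0.478172); scaling to 100 gives 100.0 : 89.2 : 19.9.

100.0 : 89.2 : 19.9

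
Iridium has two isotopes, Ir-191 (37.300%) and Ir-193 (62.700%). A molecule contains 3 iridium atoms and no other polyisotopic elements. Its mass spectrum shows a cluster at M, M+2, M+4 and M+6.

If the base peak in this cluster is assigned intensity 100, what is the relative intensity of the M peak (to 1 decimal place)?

(0.37300 + 0.62700)^3 gives M 0.0519, M+2 0.2617, M+4 0.4399, M+6 0.2465; the largest is M+4.
P(M+4) = C(3,2) × 0.37300^1 × 0.62700^2 = 3 × 0.3730 × 0.393129 = 0.439911 (base)
P(M) = C(3,0) × 0.37300^3 × 0.62700^0 = 1 × 0.05189512 × 1.0000 = 0.051895
Relative intensity = 0.051895 / 0.439911 × 100 = 11.8

11.8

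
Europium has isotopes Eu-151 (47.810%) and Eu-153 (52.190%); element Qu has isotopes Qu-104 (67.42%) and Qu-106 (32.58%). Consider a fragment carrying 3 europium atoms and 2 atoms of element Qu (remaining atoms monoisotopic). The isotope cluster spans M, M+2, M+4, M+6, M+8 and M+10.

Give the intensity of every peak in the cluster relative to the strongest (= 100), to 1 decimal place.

Europium pattern (n=3): 0.10928391 : 0.3578871 : 0.39067407 : 0.14215492
Element Qu pattern (n=2): 0.45454564 : 0.43930872 : 0.10614564
Convolve the two distributions (both contribute in 2-u steps):
  M: 0.10928391×0.45454564 = 0.049675
  M+2: 0.10928391×0.43930872 + 0.3578871×0.45454564 = 0.210685
  M+4: 0.10928391×0.10614564 + 0.3578871×0.43930872 + 0.39067407×0.45454564 = 0.346402
  M+6: 0.3578871×0.10614564 + 0.39067407×0.43930872 + 0.14215492×0.45454564 = 0.274231
  M+8: 0.39067407×0.10614564 + 0.14215492×0.43930872 = 0.103918
  M+10: 0.14215492×0.10614564 = 0.015089
Scale to base peak (0.346402) = 100: 14.3 : 60.8 : 100.0 : 79.2 : 30.0 : 4.4

14.3 : 60.8 : 100.0 : 79.2 : 30.0 : 4.4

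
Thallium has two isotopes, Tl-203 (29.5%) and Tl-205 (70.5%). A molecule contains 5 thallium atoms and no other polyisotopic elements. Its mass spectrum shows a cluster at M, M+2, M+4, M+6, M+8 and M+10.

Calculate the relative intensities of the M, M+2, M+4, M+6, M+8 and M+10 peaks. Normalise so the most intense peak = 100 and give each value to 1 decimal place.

0.6 : 7.3 : 35.0 : 83.7 : 100.0 : 47.8

The 5 Tl atoms are independent, so intensities follow the terms of (0.295 + 0.705)^5.
P(M) = 0.295^5 = 0.002234
P(M+2) = 5 × 0.295^4 × 0.705^1 = 0.026696
P(M+4) = 10 × 0.295^3 × 0.705^2 = 0.127598
P(M+6) = 10 × 0.295^2 × 0.705^3 = 0.304938
P(M+8) = 5 × 0.295^1 × 0.705^4 = 0.364375
P(M+10) = 0.705^5 = 0.174159
The M+8 peak is largest (0.364375); scaling to 100 gives 0.6 : 7.3 : 35.0 : 83.7 : 100.0 : 47.8.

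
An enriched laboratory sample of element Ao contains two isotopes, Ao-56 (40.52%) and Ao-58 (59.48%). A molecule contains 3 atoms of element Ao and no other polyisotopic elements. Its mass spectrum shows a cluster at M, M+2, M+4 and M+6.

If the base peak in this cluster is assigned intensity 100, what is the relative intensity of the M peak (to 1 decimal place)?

Term probabilities: M 0.0665, M+2 0.2930, M+4 0.4301, M+6 0.2104. Base peak = M+4.
P(M+4) = C(3,2) × 0.4052^1 × 0.5948^2 = 3 × 0.4052 × 0.35378704 = 0.430064 (base)
P(M) = C(3,0) × 0.4052^3 × 0.5948^0 = 1 × 0.06652859 × 1.0000 = 0.066529
Relative intensity = 0.066529 / 0.430064 × 100 = 15.5

15.5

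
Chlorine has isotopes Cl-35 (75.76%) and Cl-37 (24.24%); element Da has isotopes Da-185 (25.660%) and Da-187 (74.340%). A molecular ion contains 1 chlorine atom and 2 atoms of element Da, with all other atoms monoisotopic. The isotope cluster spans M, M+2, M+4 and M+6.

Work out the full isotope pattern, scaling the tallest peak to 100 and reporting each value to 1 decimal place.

9.8 : 59.7 : 100.0 : 26.2

Chlorine pattern (n=1): 0.7576 : 0.2424
Element Da pattern (n=2): 0.06584356 : 0.38151288 : 0.55264356
Convolve the two distributions (both contribute in 2-u steps):
  M: 0.7576×0.06584356 = 0.049883
  M+2: 0.7576×0.38151288 + 0.2424×0.06584356 = 0.304995
  M+4: 0.7576×0.55264356 + 0.2424×0.38151288 = 0.511161
  M+6: 0.2424×0.55264356 = 0.133961
Scale to base peak (0.511161) = 100: 9.8 : 59.7 : 100.0 : 26.2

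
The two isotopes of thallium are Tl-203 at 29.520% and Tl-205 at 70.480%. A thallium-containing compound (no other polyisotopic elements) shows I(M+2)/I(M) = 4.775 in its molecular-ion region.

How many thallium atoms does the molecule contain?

2

With n Tl atoms, P(M+2)/P(M) = C(n,1)·p^(n−1)q / p^n = n·q/p = n · 0.70480/0.29520.
n = 4.775 × 0.29520/0.70480 = 2.00 ≈ 2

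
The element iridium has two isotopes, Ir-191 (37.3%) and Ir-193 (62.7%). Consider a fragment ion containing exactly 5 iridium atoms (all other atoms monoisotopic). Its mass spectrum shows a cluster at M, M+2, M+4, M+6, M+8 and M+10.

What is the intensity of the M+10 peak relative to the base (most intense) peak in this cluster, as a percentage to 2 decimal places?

Term probabilities: M 0.0072, M+2 0.0607, M+4 0.2040, M+6 0.3429, M+8 0.2882, M+10 0.0969. Base peak = M+6.
P(M+6) = C(5,3) × 0.373^2 × 0.627^3 = 10 × 0.139129 × 0.24649188 = 0.342942 (base)
P(M+10) = C(5,5) × 0.373^0 × 0.627^5 = 1 × 1.0000 × 0.09690311 = 0.096903
Relative intensity = 0.096903 / 0.342942 × 100 = 28.26

28.26%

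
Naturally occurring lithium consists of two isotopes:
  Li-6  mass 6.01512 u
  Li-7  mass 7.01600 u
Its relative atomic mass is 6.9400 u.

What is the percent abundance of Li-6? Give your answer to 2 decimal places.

7.59%

With x = fraction of Li-6 (so Li-7 is 1 − x):
6.01512·x + 7.01600·(1 − x) = 6.9400
(6.01512 − 7.01600)·x = 6.9400 − 7.01600
x = -0.07600 / -1.00088 = 0.07593 → 7.59% Li-6, 92.41% Li-7.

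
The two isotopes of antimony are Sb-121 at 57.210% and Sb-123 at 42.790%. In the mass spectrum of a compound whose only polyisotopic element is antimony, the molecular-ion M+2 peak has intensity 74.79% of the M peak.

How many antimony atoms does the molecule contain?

1

The M+2/M ratio from n Sb atoms is n · q/p = n · 0.42790/0.57210.
n = 0.7479 × 0.57210/0.42790 = 1.00 ≈ 1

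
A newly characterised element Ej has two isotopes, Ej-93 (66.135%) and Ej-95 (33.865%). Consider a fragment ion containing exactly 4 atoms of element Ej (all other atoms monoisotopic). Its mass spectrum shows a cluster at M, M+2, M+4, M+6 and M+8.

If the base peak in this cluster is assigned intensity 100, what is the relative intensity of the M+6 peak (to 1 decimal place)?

(0.66135 + 0.33865)^4 gives M 0.1913, M+2 0.3918, M+4 0.3010, M+6 0.1027, M+8 0.0132; the largest is M+2.
P(M+2) = C(4,1) × 0.66135^3 × 0.33865^1 = 4 × 0.28926379 × 0.33865 = 0.391837 (base)
P(M+6) = C(4,3) × 0.66135^1 × 0.33865^3 = 4 × 0.66135 × 0.03883768 = 0.102741
Relative intensity = 0.102741 / 0.391837 × 100 = 26.2

26.2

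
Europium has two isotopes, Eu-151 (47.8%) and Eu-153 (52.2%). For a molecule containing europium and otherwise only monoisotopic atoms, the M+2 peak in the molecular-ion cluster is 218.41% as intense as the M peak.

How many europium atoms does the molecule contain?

2

With n Eu atoms, P(M+2)/P(M) = C(n,1)·p^(n−1)q / p^n = n·q/p = n · 0.522/0.478.
n = 2.1841 × 0.478/0.522 = 2.00 ≈ 2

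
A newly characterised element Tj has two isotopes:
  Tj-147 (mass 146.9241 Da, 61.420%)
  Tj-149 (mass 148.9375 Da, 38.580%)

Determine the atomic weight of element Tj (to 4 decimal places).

Ar = Σ fᵢ·mᵢ = 0.61420 × 146.9241 + 0.38580 × 148.9375
= 90.24078 + 57.46009 = 147.70087 Da

147.7009 Da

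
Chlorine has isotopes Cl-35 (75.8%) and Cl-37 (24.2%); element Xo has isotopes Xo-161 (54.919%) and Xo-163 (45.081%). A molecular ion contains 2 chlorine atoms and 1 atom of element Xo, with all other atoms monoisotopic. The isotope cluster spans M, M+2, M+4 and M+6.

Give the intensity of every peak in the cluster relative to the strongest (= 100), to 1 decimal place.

Chlorine pattern (n=2): 0.574564 : 0.366872 : 0.058564
Element Xo pattern (n=1): 0.54919 : 0.45081
Convolve the two distributions (both contribute in 2-u steps):
  M: 0.574564×0.54919 = 0.315545
  M+2: 0.574564×0.45081 + 0.366872×0.54919 = 0.460502
  M+4: 0.366872×0.45081 + 0.058564×0.54919 = 0.197552
  M+6: 0.058564×0.45081 = 0.026401
Scale to base peak (0.460502) = 100: 68.5 : 100.0 : 42.9 : 5.7

68.5 : 100.0 : 42.9 : 5.7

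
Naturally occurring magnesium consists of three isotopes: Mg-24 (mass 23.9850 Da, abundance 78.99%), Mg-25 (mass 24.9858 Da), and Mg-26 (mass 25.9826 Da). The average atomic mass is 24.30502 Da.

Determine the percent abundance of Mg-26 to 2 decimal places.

11.01%

The remaining 21.01% is split between Mg-25 (fraction x) and Mg-26 (fraction 0.2101 − x).
Substituting: 24.9858x + 25.9826(0.2101 − x) = 5.3592685
(24.9858 − 25.9826)x = -0.09967576  ⇒  x = 0.10000, y = 0.11010
Mg-25: 10.00%, Mg-26: 11.01%.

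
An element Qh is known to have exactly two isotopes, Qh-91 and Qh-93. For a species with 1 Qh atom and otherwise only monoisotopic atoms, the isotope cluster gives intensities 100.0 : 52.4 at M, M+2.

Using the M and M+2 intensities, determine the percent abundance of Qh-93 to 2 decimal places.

If p is the fraction of Qh that is Qh-91, then I(M+2)/I(M) = [C(1,1)·p^0·(1−p)] / p^1 = 1·(1−p)/p = 52.4/100.0 = 0.5240
(1−p)/p = 0.5240/1 = 0.5240  ⇒  p = 1/(1 + 0.5240) = 0.6562
Qh-91: 65.62%, Qh-93: 34.38%.

34.38%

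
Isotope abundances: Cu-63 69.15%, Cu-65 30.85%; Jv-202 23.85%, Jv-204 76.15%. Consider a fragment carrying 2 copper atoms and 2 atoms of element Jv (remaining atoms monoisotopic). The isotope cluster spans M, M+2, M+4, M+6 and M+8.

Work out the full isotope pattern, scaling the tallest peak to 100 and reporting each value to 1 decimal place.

6.2 : 45.2 : 100.0 : 64.4 : 12.6

Copper pattern (n=2): 0.47817225 : 0.4266555 : 0.09517225
Element Jv pattern (n=2): 0.05688225 : 0.3632355 : 0.57988225
Convolve the two distributions (both contribute in 2-u steps):
  M: 0.47817225×0.05688225 = 0.027200
  M+2: 0.47817225×0.3632355 + 0.4266555×0.05688225 = 0.197958
  M+4: 0.47817225×0.57988225 + 0.4266555×0.3632355 + 0.09517225×0.05688225 = 0.437674
  M+6: 0.4266555×0.57988225 + 0.09517225×0.3632355 = 0.281980
  M+8: 0.09517225×0.57988225 = 0.055189
Scale to base peak (0.437674) = 100: 6.2 : 45.2 : 100.0 : 64.4 : 12.6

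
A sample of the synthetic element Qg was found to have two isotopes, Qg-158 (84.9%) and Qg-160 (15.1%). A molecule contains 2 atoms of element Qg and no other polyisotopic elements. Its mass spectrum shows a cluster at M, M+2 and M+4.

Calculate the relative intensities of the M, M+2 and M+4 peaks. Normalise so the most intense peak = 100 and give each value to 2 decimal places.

The 2 Qg atoms are independent, so intensities follow the terms of (0.849 + 0.151)^2.
P(M) = 0.849^2 = 0.720801
P(M+2) = 2 × 0.849^1 × 0.151^1 = 0.256398
P(M+4) = 0.151^2 = 0.022801
The M peak is largest (0.720801); scaling to 100 gives 100.00 : 35.57 : 3.16.

100.00 : 35.57 : 3.16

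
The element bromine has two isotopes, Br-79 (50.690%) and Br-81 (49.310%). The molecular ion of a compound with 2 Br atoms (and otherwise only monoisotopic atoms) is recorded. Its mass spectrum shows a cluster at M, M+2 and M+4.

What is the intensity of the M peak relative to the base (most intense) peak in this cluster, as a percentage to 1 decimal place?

51.4%

Binomial terms of (0.50690 + 0.49310)^2: M 0.2569, M+2 0.4999, M+4 0.2431 → M+2 is the base peak.
P(M+2) = C(2,1) × 0.50690^1 × 0.49310^1 = 2 × 0.5069 × 0.4931 = 0.499905 (base)
P(M) = C(2,0) × 0.50690^2 × 0.49310^0 = 1 × 0.25694761 × 1.0000 = 0.256948
Relative intensity = 0.256948 / 0.499905 × 100 = 51.4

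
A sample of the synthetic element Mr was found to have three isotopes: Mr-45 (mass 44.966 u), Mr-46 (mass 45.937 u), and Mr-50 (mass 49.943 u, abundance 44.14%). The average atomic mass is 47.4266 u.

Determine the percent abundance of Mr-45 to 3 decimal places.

Let x and y be the fractions of Mr-45 and Mr-46. Then x + y = 1 − 0.4414 = 0.5586 and 44.966x + 45.937y = 47.4266 − 0.4414×49.943 = 25.3817598.
Substituting: 44.966x + 45.937(0.5586 − x) = 25.3817598
(44.966 − 45.937)x = -0.2786484  ⇒  x = 0.28697, y = 0.27163
Mr-45: 28.697%, Mr-46: 27.163%.

28.697%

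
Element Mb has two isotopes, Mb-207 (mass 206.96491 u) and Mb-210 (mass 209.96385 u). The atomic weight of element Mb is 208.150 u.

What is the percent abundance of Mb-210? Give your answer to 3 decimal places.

With x = fraction of Mb-207 (so Mb-210 is 1 − x):
206.96491·x + 209.96385·(1 − x) = 208.150
(206.96491 − 209.96385)·x = 208.150 − 209.96385
x = -1.81385 / -2.99894 = 0.60483 → 60.483% Mb-207, 39.517% Mb-210.

39.517%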